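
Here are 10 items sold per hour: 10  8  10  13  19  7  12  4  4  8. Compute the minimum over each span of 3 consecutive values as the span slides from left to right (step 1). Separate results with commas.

8, 8, 10, 7, 7, 4, 4, 4

[10, 8, 10] → min 8
[8, 10, 13] → min 8
[10, 13, 19] → min 10
[13, 19, 7] → min 7
[19, 7, 12] → min 7
[7, 12, 4] → min 4
[12, 4, 4] → min 4
[4, 4, 8] → min 4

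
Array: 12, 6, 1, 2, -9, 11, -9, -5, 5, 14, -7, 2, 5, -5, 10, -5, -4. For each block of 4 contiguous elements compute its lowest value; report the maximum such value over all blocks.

1

12 6 1 2 → min 1
6 1 2 -9 → min -9
1 2 -9 11 → min -9
2 -9 11 -9 → min -9
-9 11 -9 -5 → min -9
11 -9 -5 5 → min -9
-9 -5 5 14 → min -9
-5 5 14 -7 → min -7
5 14 -7 2 → min -7
14 -7 2 5 → min -7
-7 2 5 -5 → min -7
2 5 -5 10 → min -5
5 -5 10 -5 → min -5
-5 10 -5 -4 → min -5
Maximum of these is 1.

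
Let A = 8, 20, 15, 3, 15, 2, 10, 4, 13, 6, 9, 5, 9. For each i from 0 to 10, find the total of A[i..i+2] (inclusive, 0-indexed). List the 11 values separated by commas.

43, 38, 33, 20, 27, 16, 27, 23, 28, 20, 23

8 20 15 → sum 43
20 15 3 → sum 38
15 3 15 → sum 33
3 15 2 → sum 20
15 2 10 → sum 27
2 10 4 → sum 16
10 4 13 → sum 27
4 13 6 → sum 23
13 6 9 → sum 28
6 9 5 → sum 20
9 5 9 → sum 23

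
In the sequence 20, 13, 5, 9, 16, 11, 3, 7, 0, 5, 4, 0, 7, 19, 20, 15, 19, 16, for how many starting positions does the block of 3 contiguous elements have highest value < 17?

20 13 5 → max 20
13 5 9 → max 13  < 17 ✓
5 9 16 → max 16  < 17 ✓
9 16 11 → max 16  < 17 ✓
16 11 3 → max 16  < 17 ✓
11 3 7 → max 11  < 17 ✓
3 7 0 → max 7  < 17 ✓
7 0 5 → max 7  < 17 ✓
0 5 4 → max 5  < 17 ✓
5 4 0 → max 5  < 17 ✓
4 0 7 → max 7  < 17 ✓
0 7 19 → max 19
7 19 20 → max 20
19 20 15 → max 20
20 15 19 → max 20
15 19 16 → max 19
10 windows satisfy the condition.

10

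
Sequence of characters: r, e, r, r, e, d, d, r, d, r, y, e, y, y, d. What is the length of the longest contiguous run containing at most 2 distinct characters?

[r] 1 distinct, len 1
[r, e] 2 distinct, len 2
[r, e, r] 2 distinct, len 3
[r, e, r, r] 2 distinct, len 4
[r, e, r, r, e] 2 distinct, len 5
[e, d] 2 distinct, len 2
[e, d, d] 2 distinct, len 3
[d, d, r] 2 distinct, len 3
[d, d, r, d] 2 distinct, len 4
[d, d, r, d, r] 2 distinct, len 5
[r, y] 2 distinct, len 2
[y, e] 2 distinct, len 2
[y, e, y] 2 distinct, len 3
[y, e, y, y] 2 distinct, len 4
[y, y, d] 2 distinct, len 3
Longest length with ≤2 distinct: 5.

5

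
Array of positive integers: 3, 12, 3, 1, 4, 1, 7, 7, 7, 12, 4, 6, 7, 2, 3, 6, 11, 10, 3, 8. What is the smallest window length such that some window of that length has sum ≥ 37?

add 3: running sum 3 < 37
add 12: running sum 15 < 37
add 3: running sum 18 < 37
add 1: running sum 19 < 37
add 4: running sum 23 < 37
add 1: running sum 24 < 37
add 7: running sum 31 < 37
add 7: shortest ending here [3, 12, 3, 1, 4, 1, 7, 7] sum 38, len 8
add 7: shortest ending here [12, 3, 1, 4, 1, 7, 7, 7] sum 42, len 8
add 12: shortest ending here [4, 1, 7, 7, 7, 12] sum 38, len 6
add 4: shortest ending here [7, 7, 7, 12, 4] sum 37, len 5
add 6: shortest ending here [7, 7, 7, 12, 4, 6] sum 43, len 6
add 7: shortest ending here [7, 7, 12, 4, 6, 7] sum 43, len 6
add 2: shortest ending here [7, 12, 4, 6, 7, 2] sum 38, len 6
add 3: shortest ending here [7, 12, 4, 6, 7, 2, 3] sum 41, len 7
add 6: shortest ending here [12, 4, 6, 7, 2, 3, 6] sum 40, len 7
add 11: shortest ending here [4, 6, 7, 2, 3, 6, 11] sum 39, len 7
add 10: shortest ending here [7, 2, 3, 6, 11, 10] sum 39, len 6
add 3: shortest ending here [7, 2, 3, 6, 11, 10, 3] sum 42, len 7
add 8: shortest ending here [6, 11, 10, 3, 8] sum 38, len 5
Shortest qualifying length: 5.

5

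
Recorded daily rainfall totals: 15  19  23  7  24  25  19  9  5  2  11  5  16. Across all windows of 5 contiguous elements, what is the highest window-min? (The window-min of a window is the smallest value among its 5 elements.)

7

[15, 19, 23, 7, 24] → min 7
[19, 23, 7, 24, 25] → min 7
[23, 7, 24, 25, 19] → min 7
[7, 24, 25, 19, 9] → min 7
[24, 25, 19, 9, 5] → min 5
[25, 19, 9, 5, 2] → min 2
[19, 9, 5, 2, 11] → min 2
[9, 5, 2, 11, 5] → min 2
[5, 2, 11, 5, 16] → min 2
Highest of these is 7.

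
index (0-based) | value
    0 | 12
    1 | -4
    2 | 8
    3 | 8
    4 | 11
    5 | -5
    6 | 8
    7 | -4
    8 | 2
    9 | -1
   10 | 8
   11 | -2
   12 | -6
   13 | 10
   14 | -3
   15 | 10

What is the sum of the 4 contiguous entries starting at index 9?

-1

Elements at indices 9..12: -1, 8, -2, -6
sum(-1, 8, -2, -6) = -1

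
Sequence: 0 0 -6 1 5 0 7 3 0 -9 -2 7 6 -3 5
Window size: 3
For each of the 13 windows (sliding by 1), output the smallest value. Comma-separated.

-6, -6, -6, 0, 0, 0, 0, -9, -9, -9, -2, -3, -3

(0, 0, -6) → min -6
(0, -6, 1) → min -6
(-6, 1, 5) → min -6
(1, 5, 0) → min 0
(5, 0, 7) → min 0
(0, 7, 3) → min 0
(7, 3, 0) → min 0
(3, 0, -9) → min -9
(0, -9, -2) → min -9
(-9, -2, 7) → min -9
(-2, 7, 6) → min -2
(7, 6, -3) → min -3
(6, -3, 5) → min -3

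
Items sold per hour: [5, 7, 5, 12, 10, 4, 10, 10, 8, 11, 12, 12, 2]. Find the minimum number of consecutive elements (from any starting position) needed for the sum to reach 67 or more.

7

add 5: running sum 5 < 67
add 7: running sum 12 < 67
add 5: running sum 17 < 67
add 12: running sum 29 < 67
add 10: running sum 39 < 67
add 4: running sum 43 < 67
add 10: running sum 53 < 67
add 10: running sum 63 < 67
add 8: shortest ending here [5, 7, 5, 12, 10, 4, 10, 10, 8] sum 71, len 9
add 11: shortest ending here [5, 12, 10, 4, 10, 10, 8, 11] sum 70, len 8
add 12: shortest ending here [12, 10, 4, 10, 10, 8, 11, 12] sum 77, len 8
add 12: shortest ending here [4, 10, 10, 8, 11, 12, 12] sum 67, len 7
add 2: shortest ending here [4, 10, 10, 8, 11, 12, 12, 2] sum 69, len 8
Shortest qualifying length: 7.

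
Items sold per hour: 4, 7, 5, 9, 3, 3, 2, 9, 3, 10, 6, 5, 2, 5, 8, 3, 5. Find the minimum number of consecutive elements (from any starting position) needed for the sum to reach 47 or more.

8

add 4: running sum 4 < 47
add 7: running sum 11 < 47
add 5: running sum 16 < 47
add 9: running sum 25 < 47
add 3: running sum 28 < 47
add 3: running sum 31 < 47
add 2: running sum 33 < 47
add 9: running sum 42 < 47
add 3: running sum 45 < 47
add 10: shortest ending here [7, 5, 9, 3, 3, 2, 9, 3, 10] sum 51, len 9
add 6: shortest ending here [5, 9, 3, 3, 2, 9, 3, 10, 6] sum 50, len 9
add 5: shortest ending here [9, 3, 3, 2, 9, 3, 10, 6, 5] sum 50, len 9
add 2: shortest ending here [9, 3, 3, 2, 9, 3, 10, 6, 5, 2] sum 52, len 10
add 5: shortest ending here [3, 3, 2, 9, 3, 10, 6, 5, 2, 5] sum 48, len 10
add 8: shortest ending here [9, 3, 10, 6, 5, 2, 5, 8] sum 48, len 8
add 3: shortest ending here [9, 3, 10, 6, 5, 2, 5, 8, 3] sum 51, len 9
add 5: shortest ending here [3, 10, 6, 5, 2, 5, 8, 3, 5] sum 47, len 9
Shortest qualifying length: 8.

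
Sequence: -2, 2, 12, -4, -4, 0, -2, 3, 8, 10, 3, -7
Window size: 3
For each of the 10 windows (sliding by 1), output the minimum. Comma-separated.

-2, -4, -4, -4, -4, -2, -2, 3, 3, -7

(-2, 2, 12) → min -2
(2, 12, -4) → min -4
(12, -4, -4) → min -4
(-4, -4, 0) → min -4
(-4, 0, -2) → min -4
(0, -2, 3) → min -2
(-2, 3, 8) → min -2
(3, 8, 10) → min 3
(8, 10, 3) → min 3
(10, 3, -7) → min -7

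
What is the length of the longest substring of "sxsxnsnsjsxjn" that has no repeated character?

add s: [s] len 1
add x: [s, x] len 2
add s (repeat s, move left end past it): [x, s] len 2
add x (repeat x, move left end past it): [s, x] len 2
add n: [s, x, n] len 3
add s (repeat s, move left end past it): [x, n, s] len 3
add n (repeat n, move left end past it): [s, n] len 2
add s (repeat s, move left end past it): [n, s] len 2
add j: [n, s, j] len 3
add s (repeat s, move left end past it): [j, s] len 2
add x: [j, s, x] len 3
add j (repeat j, move left end past it): [s, x, j] len 3
add n: [s, x, j, n] len 4
Longest all-distinct length: 4.

4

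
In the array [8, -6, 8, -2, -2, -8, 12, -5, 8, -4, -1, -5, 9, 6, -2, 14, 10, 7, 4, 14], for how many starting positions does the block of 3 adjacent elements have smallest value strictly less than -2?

(8, -6, 8) → min -6  < -2 ✓
(-6, 8, -2) → min -6  < -2 ✓
(8, -2, -2) → min -2
(-2, -2, -8) → min -8  < -2 ✓
(-2, -8, 12) → min -8  < -2 ✓
(-8, 12, -5) → min -8  < -2 ✓
(12, -5, 8) → min -5  < -2 ✓
(-5, 8, -4) → min -5  < -2 ✓
(8, -4, -1) → min -4  < -2 ✓
(-4, -1, -5) → min -5  < -2 ✓
(-1, -5, 9) → min -5  < -2 ✓
(-5, 9, 6) → min -5  < -2 ✓
(9, 6, -2) → min -2
(6, -2, 14) → min -2
(-2, 14, 10) → min -2
(14, 10, 7) → min 7
(10, 7, 4) → min 4
(7, 4, 14) → min 4
11 windows satisfy the condition.

11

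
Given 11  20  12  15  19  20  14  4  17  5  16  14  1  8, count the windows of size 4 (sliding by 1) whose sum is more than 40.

(11, 20, 12, 15) → sum 58  > 40 ✓
(20, 12, 15, 19) → sum 66  > 40 ✓
(12, 15, 19, 20) → sum 66  > 40 ✓
(15, 19, 20, 14) → sum 68  > 40 ✓
(19, 20, 14, 4) → sum 57  > 40 ✓
(20, 14, 4, 17) → sum 55  > 40 ✓
(14, 4, 17, 5) → sum 40
(4, 17, 5, 16) → sum 42  > 40 ✓
(17, 5, 16, 14) → sum 52  > 40 ✓
(5, 16, 14, 1) → sum 36
(16, 14, 1, 8) → sum 39
8 windows satisfy the condition.

8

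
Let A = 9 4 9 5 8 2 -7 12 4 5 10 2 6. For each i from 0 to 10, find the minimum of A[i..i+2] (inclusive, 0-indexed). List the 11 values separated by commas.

4, 4, 5, 2, -7, -7, -7, 4, 4, 2, 2

9 4 9 → min 4
4 9 5 → min 4
9 5 8 → min 5
5 8 2 → min 2
8 2 -7 → min -7
2 -7 12 → min -7
-7 12 4 → min -7
12 4 5 → min 4
4 5 10 → min 4
5 10 2 → min 2
10 2 6 → min 2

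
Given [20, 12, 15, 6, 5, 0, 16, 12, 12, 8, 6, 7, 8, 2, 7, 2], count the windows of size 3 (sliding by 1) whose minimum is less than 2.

3

(20, 12, 15) → min 12
(12, 15, 6) → min 6
(15, 6, 5) → min 5
(6, 5, 0) → min 0  < 2 ✓
(5, 0, 16) → min 0  < 2 ✓
(0, 16, 12) → min 0  < 2 ✓
(16, 12, 12) → min 12
(12, 12, 8) → min 8
(12, 8, 6) → min 6
(8, 6, 7) → min 6
(6, 7, 8) → min 6
(7, 8, 2) → min 2
(8, 2, 7) → min 2
(2, 7, 2) → min 2
3 windows satisfy the condition.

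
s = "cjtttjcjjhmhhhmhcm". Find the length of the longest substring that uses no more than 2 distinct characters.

add c: window [c] (1 distinct), len 1
add j: window [c, j] (2 distinct), len 2
add t: window [j, t] (2 distinct), len 2
add t: window [j, t, t] (2 distinct), len 3
add t: window [j, t, t, t] (2 distinct), len 4
add j: window [j, t, t, t, j] (2 distinct), len 5
add c: window [j, c] (2 distinct), len 2
add j: window [j, c, j] (2 distinct), len 3
add j: window [j, c, j, j] (2 distinct), len 4
add h: window [j, j, h] (2 distinct), len 3
add m: window [h, m] (2 distinct), len 2
add h: window [h, m, h] (2 distinct), len 3
add h: window [h, m, h, h] (2 distinct), len 4
add h: window [h, m, h, h, h] (2 distinct), len 5
add m: window [h, m, h, h, h, m] (2 distinct), len 6
add h: window [h, m, h, h, h, m, h] (2 distinct), len 7
add c: window [h, c] (2 distinct), len 2
add m: window [c, m] (2 distinct), len 2
Longest length with ≤2 distinct: 7.

7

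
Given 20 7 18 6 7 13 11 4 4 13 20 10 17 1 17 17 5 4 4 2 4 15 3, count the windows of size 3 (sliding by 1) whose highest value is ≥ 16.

11

(20, 7, 18) → max 20  ≥ 16 ✓
(7, 18, 6) → max 18  ≥ 16 ✓
(18, 6, 7) → max 18  ≥ 16 ✓
(6, 7, 13) → max 13
(7, 13, 11) → max 13
(13, 11, 4) → max 13
(11, 4, 4) → max 11
(4, 4, 13) → max 13
(4, 13, 20) → max 20  ≥ 16 ✓
(13, 20, 10) → max 20  ≥ 16 ✓
(20, 10, 17) → max 20  ≥ 16 ✓
(10, 17, 1) → max 17  ≥ 16 ✓
(17, 1, 17) → max 17  ≥ 16 ✓
(1, 17, 17) → max 17  ≥ 16 ✓
(17, 17, 5) → max 17  ≥ 16 ✓
(17, 5, 4) → max 17  ≥ 16 ✓
(5, 4, 4) → max 5
(4, 4, 2) → max 4
(4, 2, 4) → max 4
(2, 4, 15) → max 15
(4, 15, 3) → max 15
11 windows satisfy the condition.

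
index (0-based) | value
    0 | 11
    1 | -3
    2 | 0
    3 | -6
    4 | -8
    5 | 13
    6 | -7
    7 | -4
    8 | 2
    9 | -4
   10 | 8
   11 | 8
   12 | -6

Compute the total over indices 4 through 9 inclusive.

Elements at indices 4..9: -8, 13, -7, -4, 2, -4
sum(-8, 13, -7, -4, 2, -4) = -8

-8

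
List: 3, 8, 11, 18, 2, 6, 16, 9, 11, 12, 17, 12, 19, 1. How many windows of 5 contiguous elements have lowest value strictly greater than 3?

[3, 8, 11, 18, 2] → min 2
[8, 11, 18, 2, 6] → min 2
[11, 18, 2, 6, 16] → min 2
[18, 2, 6, 16, 9] → min 2
[2, 6, 16, 9, 11] → min 2
[6, 16, 9, 11, 12] → min 6  > 3 ✓
[16, 9, 11, 12, 17] → min 9  > 3 ✓
[9, 11, 12, 17, 12] → min 9  > 3 ✓
[11, 12, 17, 12, 19] → min 11  > 3 ✓
[12, 17, 12, 19, 1] → min 1
4 windows satisfy the condition.

4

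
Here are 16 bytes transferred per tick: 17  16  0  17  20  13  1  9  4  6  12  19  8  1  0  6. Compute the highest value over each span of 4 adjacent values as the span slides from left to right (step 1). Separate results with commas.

17, 20, 20, 20, 20, 13, 9, 12, 19, 19, 19, 19, 8

(17, 16, 0, 17) → max 17
(16, 0, 17, 20) → max 20
(0, 17, 20, 13) → max 20
(17, 20, 13, 1) → max 20
(20, 13, 1, 9) → max 20
(13, 1, 9, 4) → max 13
(1, 9, 4, 6) → max 9
(9, 4, 6, 12) → max 12
(4, 6, 12, 19) → max 19
(6, 12, 19, 8) → max 19
(12, 19, 8, 1) → max 19
(19, 8, 1, 0) → max 19
(8, 1, 0, 6) → max 8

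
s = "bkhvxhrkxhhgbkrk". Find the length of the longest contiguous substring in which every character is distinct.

5

[b] len 1
[b, k] len 2
[b, k, h] len 3
[b, k, h, v] len 4
[b, k, h, v, x] len 5
[v, x, h] len 3
[v, x, h, r] len 4
[v, x, h, r, k] len 5
[h, r, k, x] len 4
[r, k, x, h] len 4
[h] len 1
[h, g] len 2
[h, g, b] len 3
[h, g, b, k] len 4
[h, g, b, k, r] len 5
[r, k] len 2
Longest all-distinct length: 5.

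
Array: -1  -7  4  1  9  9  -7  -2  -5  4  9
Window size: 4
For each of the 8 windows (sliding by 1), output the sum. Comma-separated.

-3, 7, 23, 12, 9, -5, -10, 6

(-1, -7, 4, 1) → sum -3
(-7, 4, 1, 9) → sum 7
(4, 1, 9, 9) → sum 23
(1, 9, 9, -7) → sum 12
(9, 9, -7, -2) → sum 9
(9, -7, -2, -5) → sum -5
(-7, -2, -5, 4) → sum -10
(-2, -5, 4, 9) → sum 6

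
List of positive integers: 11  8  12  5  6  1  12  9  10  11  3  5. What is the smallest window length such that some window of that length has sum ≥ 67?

add 11: running sum 11 < 67
add 8: running sum 19 < 67
add 12: running sum 31 < 67
add 5: running sum 36 < 67
add 6: running sum 42 < 67
add 1: running sum 43 < 67
add 12: running sum 55 < 67
add 9: running sum 64 < 67
add 10: shortest ending here [11, 8, 12, 5, 6, 1, 12, 9, 10] sum 74, len 9
add 11: shortest ending here [8, 12, 5, 6, 1, 12, 9, 10, 11] sum 74, len 9
add 3: shortest ending here [12, 5, 6, 1, 12, 9, 10, 11, 3] sum 69, len 9
add 5: shortest ending here [12, 5, 6, 1, 12, 9, 10, 11, 3, 5] sum 74, len 10
Shortest qualifying length: 9.

9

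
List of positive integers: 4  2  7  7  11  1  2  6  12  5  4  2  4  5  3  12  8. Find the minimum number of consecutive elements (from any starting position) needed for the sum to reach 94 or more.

17

add 4: running sum 4 < 94
add 2: running sum 6 < 94
add 7: running sum 13 < 94
add 7: running sum 20 < 94
add 11: running sum 31 < 94
add 1: running sum 32 < 94
add 2: running sum 34 < 94
add 6: running sum 40 < 94
add 12: running sum 52 < 94
add 5: running sum 57 < 94
add 4: running sum 61 < 94
add 2: running sum 63 < 94
add 4: running sum 67 < 94
add 5: running sum 72 < 94
add 3: running sum 75 < 94
add 12: running sum 87 < 94
add 8: shortest ending here [4, 2, 7, 7, 11, 1, 2, 6, 12, 5, 4, 2, 4, 5, 3, 12, 8] sum 95, len 17
Shortest qualifying length: 17.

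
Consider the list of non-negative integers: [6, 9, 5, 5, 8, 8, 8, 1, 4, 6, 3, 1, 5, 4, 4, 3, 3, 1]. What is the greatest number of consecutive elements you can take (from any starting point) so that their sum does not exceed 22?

[6] sum 6 len 1
[6, 9] sum 15 len 2
[6, 9, 5] sum 20 len 3
[9, 5, 5] sum 19 len 3
[5, 5, 8] sum 18 len 3
[5, 8, 8] sum 21 len 3
[8, 8] sum 16 len 2
[8, 8, 1] sum 17 len 3
[8, 8, 1, 4] sum 21 len 4
[8, 1, 4, 6] sum 19 len 4
[8, 1, 4, 6, 3] sum 22 len 5
[1, 4, 6, 3, 1] sum 15 len 5
[1, 4, 6, 3, 1, 5] sum 20 len 6
[6, 3, 1, 5, 4] sum 19 len 5
[3, 1, 5, 4, 4] sum 17 len 5
[3, 1, 5, 4, 4, 3] sum 20 len 6
[1, 5, 4, 4, 3, 3] sum 20 len 6
[1, 5, 4, 4, 3, 3, 1] sum 21 len 7
Longest length seen: 7.

7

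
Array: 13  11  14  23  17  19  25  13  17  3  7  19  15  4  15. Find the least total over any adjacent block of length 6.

63

(13, 11, 14, 23, 17, 19) → sum 97
(11, 14, 23, 17, 19, 25) → sum 109
(14, 23, 17, 19, 25, 13) → sum 111
(23, 17, 19, 25, 13, 17) → sum 114
(17, 19, 25, 13, 17, 3) → sum 94
(19, 25, 13, 17, 3, 7) → sum 84
(25, 13, 17, 3, 7, 19) → sum 84
(13, 17, 3, 7, 19, 15) → sum 74
(17, 3, 7, 19, 15, 4) → sum 65
(3, 7, 19, 15, 4, 15) → sum 63
Least of these is 63.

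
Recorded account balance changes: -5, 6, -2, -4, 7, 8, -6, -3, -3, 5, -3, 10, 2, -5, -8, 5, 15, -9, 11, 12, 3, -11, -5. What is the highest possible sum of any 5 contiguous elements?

Window sums for each of the 19 positions:
(-5, 6, -2, -4, 7) → sum 2
(6, -2, -4, 7, 8) → sum 15
(-2, -4, 7, 8, -6) → sum 3
(-4, 7, 8, -6, -3) → sum 2
(7, 8, -6, -3, -3) → sum 3
(8, -6, -3, -3, 5) → sum 1
(-6, -3, -3, 5, -3) → sum -10
(-3, -3, 5, -3, 10) → sum 6
(-3, 5, -3, 10, 2) → sum 11
(5, -3, 10, 2, -5) → sum 9
(-3, 10, 2, -5, -8) → sum -4
(10, 2, -5, -8, 5) → sum 4
(2, -5, -8, 5, 15) → sum 9
(-5, -8, 5, 15, -9) → sum -2
(-8, 5, 15, -9, 11) → sum 14
(5, 15, -9, 11, 12) → sum 34
(15, -9, 11, 12, 3) → sum 32
(-9, 11, 12, 3, -11) → sum 6
(11, 12, 3, -11, -5) → sum 10
Highest of these is 34.

34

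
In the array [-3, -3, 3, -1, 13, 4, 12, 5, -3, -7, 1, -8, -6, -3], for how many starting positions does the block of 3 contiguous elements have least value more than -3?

(-3, -3, 3) → min -3
(-3, 3, -1) → min -3
(3, -1, 13) → min -1  > -3 ✓
(-1, 13, 4) → min -1  > -3 ✓
(13, 4, 12) → min 4  > -3 ✓
(4, 12, 5) → min 4  > -3 ✓
(12, 5, -3) → min -3
(5, -3, -7) → min -7
(-3, -7, 1) → min -7
(-7, 1, -8) → min -8
(1, -8, -6) → min -8
(-8, -6, -3) → min -8
4 windows satisfy the condition.

4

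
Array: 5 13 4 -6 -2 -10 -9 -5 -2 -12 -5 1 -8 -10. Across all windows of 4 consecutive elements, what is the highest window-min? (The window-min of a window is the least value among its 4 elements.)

-6

5 13 4 -6 → min -6
13 4 -6 -2 → min -6
4 -6 -2 -10 → min -10
-6 -2 -10 -9 → min -10
-2 -10 -9 -5 → min -10
-10 -9 -5 -2 → min -10
-9 -5 -2 -12 → min -12
-5 -2 -12 -5 → min -12
-2 -12 -5 1 → min -12
-12 -5 1 -8 → min -12
-5 1 -8 -10 → min -10
Highest of these is -6.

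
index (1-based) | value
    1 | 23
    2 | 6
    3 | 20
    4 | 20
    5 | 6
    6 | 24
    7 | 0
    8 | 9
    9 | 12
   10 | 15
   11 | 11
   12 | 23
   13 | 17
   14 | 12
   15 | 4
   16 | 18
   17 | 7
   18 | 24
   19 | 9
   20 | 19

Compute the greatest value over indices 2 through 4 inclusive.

20

Elements at indices 2..4: 6, 20, 20
max(6, 20, 20) = 20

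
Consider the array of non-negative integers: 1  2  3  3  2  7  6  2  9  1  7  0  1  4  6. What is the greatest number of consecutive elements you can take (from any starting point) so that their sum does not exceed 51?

Extend to the right; shrink from the left whenever the sum exceeds 51:
→ 1: sum 1, len 1
→ 2: sum 3, len 2
→ 3: sum 6, len 3
→ 3: sum 9, len 4
→ 2: sum 11, len 5
→ 7: sum 18, len 6
→ 6: sum 24, len 7
→ 2: sum 26, len 8
→ 9: sum 35, len 9
→ 1: sum 36, len 10
→ 7: sum 43, len 11
→ 0: sum 43, len 12
→ 1: sum 44, len 13
→ 4: sum 48, len 14
→ 6 (dropped 1, 2): sum 51, len 13
Longest length seen: 14.

14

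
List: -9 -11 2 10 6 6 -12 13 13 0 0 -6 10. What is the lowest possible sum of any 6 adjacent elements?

-9 -11 2 10 6 6 → sum 4
-11 2 10 6 6 -12 → sum 1
2 10 6 6 -12 13 → sum 25
10 6 6 -12 13 13 → sum 36
6 6 -12 13 13 0 → sum 26
6 -12 13 13 0 0 → sum 20
-12 13 13 0 0 -6 → sum 8
13 13 0 0 -6 10 → sum 30
Lowest of these is 1.

1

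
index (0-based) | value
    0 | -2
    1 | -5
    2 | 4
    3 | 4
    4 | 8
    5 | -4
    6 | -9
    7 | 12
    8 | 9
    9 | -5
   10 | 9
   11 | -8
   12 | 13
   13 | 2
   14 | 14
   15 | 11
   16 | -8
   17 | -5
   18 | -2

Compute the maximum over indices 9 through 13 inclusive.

Elements at indices 9..13: -5, 9, -8, 13, 2
max(-5, 9, -8, 13, 2) = 13

13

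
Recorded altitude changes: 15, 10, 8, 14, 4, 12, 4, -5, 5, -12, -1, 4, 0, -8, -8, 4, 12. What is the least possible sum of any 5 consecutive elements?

-17

(15, 10, 8, 14, 4) → sum 51
(10, 8, 14, 4, 12) → sum 48
(8, 14, 4, 12, 4) → sum 42
(14, 4, 12, 4, -5) → sum 29
(4, 12, 4, -5, 5) → sum 20
(12, 4, -5, 5, -12) → sum 4
(4, -5, 5, -12, -1) → sum -9
(-5, 5, -12, -1, 4) → sum -9
(5, -12, -1, 4, 0) → sum -4
(-12, -1, 4, 0, -8) → sum -17
(-1, 4, 0, -8, -8) → sum -13
(4, 0, -8, -8, 4) → sum -8
(0, -8, -8, 4, 12) → sum 0
Least of these is -17.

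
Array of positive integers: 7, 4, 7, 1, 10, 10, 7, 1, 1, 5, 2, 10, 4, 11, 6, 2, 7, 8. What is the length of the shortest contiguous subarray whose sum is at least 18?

2

add 7: running sum 7 < 18
add 4: running sum 11 < 18
end 2: [7, 4, 7] sum 18, len 3
end 3: [7, 4, 7, 1] sum 19, len 4
end 4: [7, 1, 10] sum 18, len 3
end 5: [10, 10] sum 20, len 2
end 6: [10, 10, 7] sum 27, len 3
end 7: [10, 7, 1] sum 18, len 3
end 8: [10, 7, 1, 1] sum 19, len 4
end 9: [10, 7, 1, 1, 5] sum 24, len 5
end 10: [10, 7, 1, 1, 5, 2] sum 26, len 6
end 11: [1, 5, 2, 10] sum 18, len 4
end 12: [5, 2, 10, 4] sum 21, len 4
end 13: [10, 4, 11] sum 25, len 3
end 14: [4, 11, 6] sum 21, len 3
end 15: [11, 6, 2] sum 19, len 3
end 16: [11, 6, 2, 7] sum 26, len 4
end 17: [6, 2, 7, 8] sum 23, len 4
Shortest qualifying length: 2.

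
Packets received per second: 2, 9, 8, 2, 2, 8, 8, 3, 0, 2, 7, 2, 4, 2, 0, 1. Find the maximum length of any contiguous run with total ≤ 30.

[2] sum 2 len 1
[2, 9] sum 11 len 2
[2, 9, 8] sum 19 len 3
[2, 9, 8, 2] sum 21 len 4
[2, 9, 8, 2, 2] sum 23 len 5
[9, 8, 2, 2, 8] sum 29 len 5
[8, 2, 2, 8, 8] sum 28 len 5
[2, 2, 8, 8, 3] sum 23 len 5
[2, 2, 8, 8, 3, 0] sum 23 len 6
[2, 2, 8, 8, 3, 0, 2] sum 25 len 7
[2, 8, 8, 3, 0, 2, 7] sum 30 len 7
[8, 8, 3, 0, 2, 7, 2] sum 30 len 7
[8, 3, 0, 2, 7, 2, 4] sum 26 len 7
[8, 3, 0, 2, 7, 2, 4, 2] sum 28 len 8
[8, 3, 0, 2, 7, 2, 4, 2, 0] sum 28 len 9
[8, 3, 0, 2, 7, 2, 4, 2, 0, 1] sum 29 len 10
Longest length seen: 10.

10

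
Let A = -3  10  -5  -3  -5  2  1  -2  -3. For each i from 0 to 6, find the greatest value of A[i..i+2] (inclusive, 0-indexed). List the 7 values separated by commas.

10, 10, -3, 2, 2, 2, 1

[-3, 10, -5] → max 10
[10, -5, -3] → max 10
[-5, -3, -5] → max -3
[-3, -5, 2] → max 2
[-5, 2, 1] → max 2
[2, 1, -2] → max 2
[1, -2, -3] → max 1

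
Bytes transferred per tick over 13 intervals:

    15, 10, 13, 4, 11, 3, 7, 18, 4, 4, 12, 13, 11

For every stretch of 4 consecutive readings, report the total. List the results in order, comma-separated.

42, 38, 31, 25, 39, 32, 33, 38, 33, 40

15 10 13 4 → sum 42
10 13 4 11 → sum 38
13 4 11 3 → sum 31
4 11 3 7 → sum 25
11 3 7 18 → sum 39
3 7 18 4 → sum 32
7 18 4 4 → sum 33
18 4 4 12 → sum 38
4 4 12 13 → sum 33
4 12 13 11 → sum 40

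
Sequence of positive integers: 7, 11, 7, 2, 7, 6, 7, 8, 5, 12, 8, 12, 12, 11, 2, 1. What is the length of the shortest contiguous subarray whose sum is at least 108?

Extend right; whenever the sum reaches 108, record the length and shrink from the left:
add 7: running sum 7 < 108
add 11: running sum 18 < 108
add 7: running sum 25 < 108
add 2: running sum 27 < 108
add 7: running sum 34 < 108
add 6: running sum 40 < 108
add 7: running sum 47 < 108
add 8: running sum 55 < 108
add 5: running sum 60 < 108
add 12: running sum 72 < 108
add 8: running sum 80 < 108
add 12: running sum 92 < 108
add 12: running sum 104 < 108
end 13: [11, 7, 2, 7, 6, 7, 8, 5, 12, 8, 12, 12, 11] sum 108, len 13
end 14: [11, 7, 2, 7, 6, 7, 8, 5, 12, 8, 12, 12, 11, 2] sum 110, len 14
end 15: [11, 7, 2, 7, 6, 7, 8, 5, 12, 8, 12, 12, 11, 2, 1] sum 111, len 15
Shortest qualifying length: 13.

13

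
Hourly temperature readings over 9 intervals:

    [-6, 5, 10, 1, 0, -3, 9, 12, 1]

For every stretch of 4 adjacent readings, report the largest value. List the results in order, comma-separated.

[-6, 5, 10, 1] → max 10
[5, 10, 1, 0] → max 10
[10, 1, 0, -3] → max 10
[1, 0, -3, 9] → max 9
[0, -3, 9, 12] → max 12
[-3, 9, 12, 1] → max 12

10, 10, 10, 9, 12, 12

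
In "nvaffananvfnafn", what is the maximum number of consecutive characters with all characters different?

4

[n] len 1
[n, v] len 2
[n, v, a] len 3
[n, v, a, f] len 4
[f] len 1
[f, a] len 2
[f, a, n] len 3
[n, a] len 2
[a, n] len 2
[a, n, v] len 3
[a, n, v, f] len 4
[v, f, n] len 3
[v, f, n, a] len 4
[n, a, f] len 3
[a, f, n] len 3
Longest all-distinct length: 4.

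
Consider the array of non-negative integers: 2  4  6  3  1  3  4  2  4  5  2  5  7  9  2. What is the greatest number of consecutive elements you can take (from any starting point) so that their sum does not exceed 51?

13

→ 2: sum 2, len 1
→ 4: sum 6, len 2
→ 6: sum 12, len 3
→ 3: sum 15, len 4
→ 1: sum 16, len 5
→ 3: sum 19, len 6
→ 4: sum 23, len 7
→ 2: sum 25, len 8
→ 4: sum 29, len 9
→ 5: sum 34, len 10
→ 2: sum 36, len 11
→ 5: sum 41, len 12
→ 7: sum 48, len 13
→ 9 (dropped 2, 4): sum 51, len 12
→ 2 (dropped 6): sum 47, len 12
Longest length seen: 13.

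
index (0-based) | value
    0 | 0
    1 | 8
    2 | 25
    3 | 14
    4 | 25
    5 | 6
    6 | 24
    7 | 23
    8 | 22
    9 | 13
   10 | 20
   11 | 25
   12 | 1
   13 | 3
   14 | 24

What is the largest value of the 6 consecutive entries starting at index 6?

25

Elements at indices 6..11: 24, 23, 22, 13, 20, 25
max(24, 23, 22, 13, 20, 25) = 25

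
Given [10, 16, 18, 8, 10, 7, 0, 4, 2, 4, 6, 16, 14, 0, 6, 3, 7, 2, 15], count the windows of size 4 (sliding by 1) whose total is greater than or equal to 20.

(10, 16, 18, 8) → sum 52  ≥ 20 ✓
(16, 18, 8, 10) → sum 52  ≥ 20 ✓
(18, 8, 10, 7) → sum 43  ≥ 20 ✓
(8, 10, 7, 0) → sum 25  ≥ 20 ✓
(10, 7, 0, 4) → sum 21  ≥ 20 ✓
(7, 0, 4, 2) → sum 13
(0, 4, 2, 4) → sum 10
(4, 2, 4, 6) → sum 16
(2, 4, 6, 16) → sum 28  ≥ 20 ✓
(4, 6, 16, 14) → sum 40  ≥ 20 ✓
(6, 16, 14, 0) → sum 36  ≥ 20 ✓
(16, 14, 0, 6) → sum 36  ≥ 20 ✓
(14, 0, 6, 3) → sum 23  ≥ 20 ✓
(0, 6, 3, 7) → sum 16
(6, 3, 7, 2) → sum 18
(3, 7, 2, 15) → sum 27  ≥ 20 ✓
11 windows satisfy the condition.

11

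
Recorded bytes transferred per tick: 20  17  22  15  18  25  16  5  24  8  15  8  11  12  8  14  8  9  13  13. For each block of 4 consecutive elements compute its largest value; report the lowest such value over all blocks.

12

(20, 17, 22, 15) → max 22
(17, 22, 15, 18) → max 22
(22, 15, 18, 25) → max 25
(15, 18, 25, 16) → max 25
(18, 25, 16, 5) → max 25
(25, 16, 5, 24) → max 25
(16, 5, 24, 8) → max 24
(5, 24, 8, 15) → max 24
(24, 8, 15, 8) → max 24
(8, 15, 8, 11) → max 15
(15, 8, 11, 12) → max 15
(8, 11, 12, 8) → max 12
(11, 12, 8, 14) → max 14
(12, 8, 14, 8) → max 14
(8, 14, 8, 9) → max 14
(14, 8, 9, 13) → max 14
(8, 9, 13, 13) → max 13
Lowest of these is 12.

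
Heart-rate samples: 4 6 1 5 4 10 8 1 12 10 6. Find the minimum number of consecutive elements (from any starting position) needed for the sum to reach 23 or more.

add 4: running sum 4 < 23
add 6: running sum 10 < 23
add 1: running sum 11 < 23
add 5: running sum 16 < 23
add 4: running sum 20 < 23
end 5: [6, 1, 5, 4, 10] sum 26, len 5
end 6: [5, 4, 10, 8] sum 27, len 4
end 7: [4, 10, 8, 1] sum 23, len 4
end 8: [10, 8, 1, 12] sum 31, len 4
end 9: [1, 12, 10] sum 23, len 3
end 10: [12, 10, 6] sum 28, len 3
Shortest qualifying length: 3.

3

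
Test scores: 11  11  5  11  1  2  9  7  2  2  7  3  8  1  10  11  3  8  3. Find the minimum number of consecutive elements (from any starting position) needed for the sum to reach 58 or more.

9

Extend right; whenever the sum reaches 58, record the length and shrink from the left:
add 11: running sum 11 < 58
add 11: running sum 22 < 58
add 5: running sum 27 < 58
add 11: running sum 38 < 58
add 1: running sum 39 < 58
add 2: running sum 41 < 58
add 9: running sum 50 < 58
add 7: running sum 57 < 58
add 2: shortest ending here [11, 11, 5, 11, 1, 2, 9, 7, 2] sum 59, len 9
add 2: shortest ending here [11, 11, 5, 11, 1, 2, 9, 7, 2, 2] sum 61, len 10
add 7: shortest ending here [11, 11, 5, 11, 1, 2, 9, 7, 2, 2, 7] sum 68, len 11
add 3: shortest ending here [11, 5, 11, 1, 2, 9, 7, 2, 2, 7, 3] sum 60, len 11
add 8: shortest ending here [11, 5, 11, 1, 2, 9, 7, 2, 2, 7, 3, 8] sum 68, len 12
add 1: shortest ending here [5, 11, 1, 2, 9, 7, 2, 2, 7, 3, 8, 1] sum 58, len 12
add 10: shortest ending here [11, 1, 2, 9, 7, 2, 2, 7, 3, 8, 1, 10] sum 63, len 12
add 11: shortest ending here [9, 7, 2, 2, 7, 3, 8, 1, 10, 11] sum 60, len 10
add 3: shortest ending here [9, 7, 2, 2, 7, 3, 8, 1, 10, 11, 3] sum 63, len 11
add 8: shortest ending here [7, 2, 2, 7, 3, 8, 1, 10, 11, 3, 8] sum 62, len 11
add 3: shortest ending here [2, 2, 7, 3, 8, 1, 10, 11, 3, 8, 3] sum 58, len 11
Shortest qualifying length: 9.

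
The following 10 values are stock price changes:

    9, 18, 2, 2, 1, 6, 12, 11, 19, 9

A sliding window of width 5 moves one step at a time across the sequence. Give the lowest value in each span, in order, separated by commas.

Sliding a size-5 window across the 10 values:
9 18 2 2 1 → min 1
18 2 2 1 6 → min 1
2 2 1 6 12 → min 1
2 1 6 12 11 → min 1
1 6 12 11 19 → min 1
6 12 11 19 9 → min 6

1, 1, 1, 1, 1, 6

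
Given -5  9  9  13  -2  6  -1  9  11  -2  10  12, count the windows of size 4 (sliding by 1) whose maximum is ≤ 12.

[-5, 9, 9, 13] → max 13
[9, 9, 13, -2] → max 13
[9, 13, -2, 6] → max 13
[13, -2, 6, -1] → max 13
[-2, 6, -1, 9] → max 9  ≤ 12 ✓
[6, -1, 9, 11] → max 11  ≤ 12 ✓
[-1, 9, 11, -2] → max 11  ≤ 12 ✓
[9, 11, -2, 10] → max 11  ≤ 12 ✓
[11, -2, 10, 12] → max 12  ≤ 12 ✓
5 windows satisfy the condition.

5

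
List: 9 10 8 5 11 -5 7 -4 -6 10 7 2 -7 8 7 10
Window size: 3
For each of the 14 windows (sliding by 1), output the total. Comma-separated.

27, 23, 24, 11, 13, -2, -3, 0, 11, 19, 2, 3, 8, 25

Sliding a size-3 window across the 16 values:
9 10 8 → sum 27
10 8 5 → sum 23
8 5 11 → sum 24
5 11 -5 → sum 11
11 -5 7 → sum 13
-5 7 -4 → sum -2
7 -4 -6 → sum -3
-4 -6 10 → sum 0
-6 10 7 → sum 11
10 7 2 → sum 19
7 2 -7 → sum 2
2 -7 8 → sum 3
-7 8 7 → sum 8
8 7 10 → sum 25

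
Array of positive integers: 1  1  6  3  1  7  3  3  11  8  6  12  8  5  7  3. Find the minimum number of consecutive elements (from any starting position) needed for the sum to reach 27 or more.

add 1: running sum 1 < 27
add 1: running sum 2 < 27
add 6: running sum 8 < 27
add 3: running sum 11 < 27
add 1: running sum 12 < 27
add 7: running sum 19 < 27
add 3: running sum 22 < 27
add 3: running sum 25 < 27
end 8: [3, 1, 7, 3, 3, 11] sum 28, len 6
end 9: [7, 3, 3, 11, 8] sum 32, len 5
end 10: [3, 11, 8, 6] sum 28, len 4
end 11: [11, 8, 6, 12] sum 37, len 4
end 12: [8, 6, 12, 8] sum 34, len 4
end 13: [6, 12, 8, 5] sum 31, len 4
end 14: [12, 8, 5, 7] sum 32, len 4
end 15: [12, 8, 5, 7, 3] sum 35, len 5
Shortest qualifying length: 4.

4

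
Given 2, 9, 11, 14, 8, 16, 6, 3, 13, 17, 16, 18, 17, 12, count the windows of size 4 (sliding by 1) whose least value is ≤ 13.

[2, 9, 11, 14] → min 2  ≤ 13 ✓
[9, 11, 14, 8] → min 8  ≤ 13 ✓
[11, 14, 8, 16] → min 8  ≤ 13 ✓
[14, 8, 16, 6] → min 6  ≤ 13 ✓
[8, 16, 6, 3] → min 3  ≤ 13 ✓
[16, 6, 3, 13] → min 3  ≤ 13 ✓
[6, 3, 13, 17] → min 3  ≤ 13 ✓
[3, 13, 17, 16] → min 3  ≤ 13 ✓
[13, 17, 16, 18] → min 13  ≤ 13 ✓
[17, 16, 18, 17] → min 16
[16, 18, 17, 12] → min 12  ≤ 13 ✓
10 windows satisfy the condition.

10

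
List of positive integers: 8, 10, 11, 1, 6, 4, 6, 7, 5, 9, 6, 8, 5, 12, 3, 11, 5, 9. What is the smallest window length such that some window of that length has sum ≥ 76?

11

add 8: running sum 8 < 76
add 10: running sum 18 < 76
add 11: running sum 29 < 76
add 1: running sum 30 < 76
add 6: running sum 36 < 76
add 4: running sum 40 < 76
add 6: running sum 46 < 76
add 7: running sum 53 < 76
add 5: running sum 58 < 76
add 9: running sum 67 < 76
add 6: running sum 73 < 76
add 8: shortest ending here [8, 10, 11, 1, 6, 4, 6, 7, 5, 9, 6, 8] sum 81, len 12
add 5: shortest ending here [10, 11, 1, 6, 4, 6, 7, 5, 9, 6, 8, 5] sum 78, len 12
add 12: shortest ending here [11, 1, 6, 4, 6, 7, 5, 9, 6, 8, 5, 12] sum 80, len 12
add 3: shortest ending here [11, 1, 6, 4, 6, 7, 5, 9, 6, 8, 5, 12, 3] sum 83, len 13
add 11: shortest ending here [4, 6, 7, 5, 9, 6, 8, 5, 12, 3, 11] sum 76, len 11
add 5: shortest ending here [6, 7, 5, 9, 6, 8, 5, 12, 3, 11, 5] sum 77, len 11
add 9: shortest ending here [7, 5, 9, 6, 8, 5, 12, 3, 11, 5, 9] sum 80, len 11
Shortest qualifying length: 11.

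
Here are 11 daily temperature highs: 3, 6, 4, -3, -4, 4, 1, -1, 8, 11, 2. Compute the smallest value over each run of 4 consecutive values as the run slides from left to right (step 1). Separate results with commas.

(3, 6, 4, -3) → min -3
(6, 4, -3, -4) → min -4
(4, -3, -4, 4) → min -4
(-3, -4, 4, 1) → min -4
(-4, 4, 1, -1) → min -4
(4, 1, -1, 8) → min -1
(1, -1, 8, 11) → min -1
(-1, 8, 11, 2) → min -1

-3, -4, -4, -4, -4, -1, -1, -1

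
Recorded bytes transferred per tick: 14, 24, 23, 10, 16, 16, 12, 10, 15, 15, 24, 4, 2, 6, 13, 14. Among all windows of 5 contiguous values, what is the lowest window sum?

39

Window sums for each of the 12 positions:
(14, 24, 23, 10, 16) → sum 87
(24, 23, 10, 16, 16) → sum 89
(23, 10, 16, 16, 12) → sum 77
(10, 16, 16, 12, 10) → sum 64
(16, 16, 12, 10, 15) → sum 69
(16, 12, 10, 15, 15) → sum 68
(12, 10, 15, 15, 24) → sum 76
(10, 15, 15, 24, 4) → sum 68
(15, 15, 24, 4, 2) → sum 60
(15, 24, 4, 2, 6) → sum 51
(24, 4, 2, 6, 13) → sum 49
(4, 2, 6, 13, 14) → sum 39
Lowest of these is 39.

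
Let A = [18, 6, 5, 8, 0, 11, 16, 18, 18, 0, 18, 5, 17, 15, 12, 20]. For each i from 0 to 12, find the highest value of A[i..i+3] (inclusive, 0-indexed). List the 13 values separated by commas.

18, 8, 11, 16, 18, 18, 18, 18, 18, 18, 18, 17, 20

18 6 5 8 → max 18
6 5 8 0 → max 8
5 8 0 11 → max 11
8 0 11 16 → max 16
0 11 16 18 → max 18
11 16 18 18 → max 18
16 18 18 0 → max 18
18 18 0 18 → max 18
18 0 18 5 → max 18
0 18 5 17 → max 18
18 5 17 15 → max 18
5 17 15 12 → max 17
17 15 12 20 → max 20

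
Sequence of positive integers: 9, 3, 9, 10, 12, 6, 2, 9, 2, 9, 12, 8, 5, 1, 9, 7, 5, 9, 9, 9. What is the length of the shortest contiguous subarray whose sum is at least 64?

Extend right; whenever the sum reaches 64, record the length and shrink from the left:
add 9: running sum 9 < 64
add 3: running sum 12 < 64
add 9: running sum 21 < 64
add 10: running sum 31 < 64
add 12: running sum 43 < 64
add 6: running sum 49 < 64
add 2: running sum 51 < 64
add 9: running sum 60 < 64
add 2: running sum 62 < 64
end 9: [9, 3, 9, 10, 12, 6, 2, 9, 2, 9] sum 71, len 10
end 10: [9, 10, 12, 6, 2, 9, 2, 9, 12] sum 71, len 9
end 11: [10, 12, 6, 2, 9, 2, 9, 12, 8] sum 70, len 9
end 12: [12, 6, 2, 9, 2, 9, 12, 8, 5] sum 65, len 9
end 13: [12, 6, 2, 9, 2, 9, 12, 8, 5, 1] sum 66, len 10
end 14: [12, 6, 2, 9, 2, 9, 12, 8, 5, 1, 9] sum 75, len 11
end 15: [2, 9, 2, 9, 12, 8, 5, 1, 9, 7] sum 64, len 10
end 16: [9, 2, 9, 12, 8, 5, 1, 9, 7, 5] sum 67, len 10
end 17: [9, 12, 8, 5, 1, 9, 7, 5, 9] sum 65, len 9
end 18: [12, 8, 5, 1, 9, 7, 5, 9, 9] sum 65, len 9
end 19: [12, 8, 5, 1, 9, 7, 5, 9, 9, 9] sum 74, len 10
Shortest qualifying length: 9.

9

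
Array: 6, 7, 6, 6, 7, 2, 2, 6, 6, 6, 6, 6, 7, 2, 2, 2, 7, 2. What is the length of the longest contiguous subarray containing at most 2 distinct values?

Extend right; when distinct count exceeds 2, shrink from the left:
add 6: window [6] (1 distinct), len 1
add 7: window [6, 7] (2 distinct), len 2
add 6: window [6, 7, 6] (2 distinct), len 3
add 6: window [6, 7, 6, 6] (2 distinct), len 4
add 7: window [6, 7, 6, 6, 7] (2 distinct), len 5
add 2: window [7, 2] (2 distinct), len 2
add 2: window [7, 2, 2] (2 distinct), len 3
add 6: window [2, 2, 6] (2 distinct), len 3
add 6: window [2, 2, 6, 6] (2 distinct), len 4
add 6: window [2, 2, 6, 6, 6] (2 distinct), len 5
add 6: window [2, 2, 6, 6, 6, 6] (2 distinct), len 6
add 6: window [2, 2, 6, 6, 6, 6, 6] (2 distinct), len 7
add 7: window [6, 6, 6, 6, 6, 7] (2 distinct), len 6
add 2: window [7, 2] (2 distinct), len 2
add 2: window [7, 2, 2] (2 distinct), len 3
add 2: window [7, 2, 2, 2] (2 distinct), len 4
add 7: window [7, 2, 2, 2, 7] (2 distinct), len 5
add 2: window [7, 2, 2, 2, 7, 2] (2 distinct), len 6
Longest length with ≤2 distinct: 7.

7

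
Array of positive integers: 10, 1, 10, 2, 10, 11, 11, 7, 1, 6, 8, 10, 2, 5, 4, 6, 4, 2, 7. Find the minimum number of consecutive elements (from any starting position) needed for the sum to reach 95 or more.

15

Extend right; whenever the sum reaches 95, record the length and shrink from the left:
add 10: running sum 10 < 95
add 1: running sum 11 < 95
add 10: running sum 21 < 95
add 2: running sum 23 < 95
add 10: running sum 33 < 95
add 11: running sum 44 < 95
add 11: running sum 55 < 95
add 7: running sum 62 < 95
add 1: running sum 63 < 95
add 6: running sum 69 < 95
add 8: running sum 77 < 95
add 10: running sum 87 < 95
add 2: running sum 89 < 95
add 5: running sum 94 < 95
end 14: [10, 1, 10, 2, 10, 11, 11, 7, 1, 6, 8, 10, 2, 5, 4] sum 98, len 15
end 15: [10, 1, 10, 2, 10, 11, 11, 7, 1, 6, 8, 10, 2, 5, 4, 6] sum 104, len 16
end 16: [10, 2, 10, 11, 11, 7, 1, 6, 8, 10, 2, 5, 4, 6, 4] sum 97, len 15
end 17: [10, 2, 10, 11, 11, 7, 1, 6, 8, 10, 2, 5, 4, 6, 4, 2] sum 99, len 16
end 18: [2, 10, 11, 11, 7, 1, 6, 8, 10, 2, 5, 4, 6, 4, 2, 7] sum 96, len 16
Shortest qualifying length: 15.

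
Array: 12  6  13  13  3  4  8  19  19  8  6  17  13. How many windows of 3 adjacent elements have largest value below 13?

12 6 13 → max 13
6 13 13 → max 13
13 13 3 → max 13
13 3 4 → max 13
3 4 8 → max 8  < 13 ✓
4 8 19 → max 19
8 19 19 → max 19
19 19 8 → max 19
19 8 6 → max 19
8 6 17 → max 17
6 17 13 → max 17
1 window satisfy the condition.

1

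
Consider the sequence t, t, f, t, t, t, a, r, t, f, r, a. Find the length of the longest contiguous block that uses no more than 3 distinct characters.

add t: window [t] (1 distinct), len 1
add t: window [t, t] (1 distinct), len 2
add f: window [t, t, f] (2 distinct), len 3
add t: window [t, t, f, t] (2 distinct), len 4
add t: window [t, t, f, t, t] (2 distinct), len 5
add t: window [t, t, f, t, t, t] (2 distinct), len 6
add a: window [t, t, f, t, t, t, a] (3 distinct), len 7
add r: window [t, t, t, a, r] (3 distinct), len 5
add t: window [t, t, t, a, r, t] (3 distinct), len 6
add f: window [r, t, f] (3 distinct), len 3
add r: window [r, t, f, r] (3 distinct), len 4
add a: window [f, r, a] (3 distinct), len 3
Longest length with ≤3 distinct: 7.

7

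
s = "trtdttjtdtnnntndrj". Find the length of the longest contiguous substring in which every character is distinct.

add t: [t] len 1
add r: [t, r] len 2
add t (repeat t, move left end past it): [r, t] len 2
add d: [r, t, d] len 3
add t (repeat t, move left end past it): [d, t] len 2
add t (repeat t, move left end past it): [t] len 1
add j: [t, j] len 2
add t (repeat t, move left end past it): [j, t] len 2
add d: [j, t, d] len 3
add t (repeat t, move left end past it): [d, t] len 2
add n: [d, t, n] len 3
add n (repeat n, move left end past it): [n] len 1
add n (repeat n, move left end past it): [n] len 1
add t: [n, t] len 2
add n (repeat n, move left end past it): [t, n] len 2
add d: [t, n, d] len 3
add r: [t, n, d, r] len 4
add j: [t, n, d, r, j] len 5
Longest all-distinct length: 5.

5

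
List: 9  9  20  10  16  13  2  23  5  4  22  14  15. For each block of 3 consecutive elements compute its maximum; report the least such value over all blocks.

16

(9, 9, 20) → max 20
(9, 20, 10) → max 20
(20, 10, 16) → max 20
(10, 16, 13) → max 16
(16, 13, 2) → max 16
(13, 2, 23) → max 23
(2, 23, 5) → max 23
(23, 5, 4) → max 23
(5, 4, 22) → max 22
(4, 22, 14) → max 22
(22, 14, 15) → max 22
Least of these is 16.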